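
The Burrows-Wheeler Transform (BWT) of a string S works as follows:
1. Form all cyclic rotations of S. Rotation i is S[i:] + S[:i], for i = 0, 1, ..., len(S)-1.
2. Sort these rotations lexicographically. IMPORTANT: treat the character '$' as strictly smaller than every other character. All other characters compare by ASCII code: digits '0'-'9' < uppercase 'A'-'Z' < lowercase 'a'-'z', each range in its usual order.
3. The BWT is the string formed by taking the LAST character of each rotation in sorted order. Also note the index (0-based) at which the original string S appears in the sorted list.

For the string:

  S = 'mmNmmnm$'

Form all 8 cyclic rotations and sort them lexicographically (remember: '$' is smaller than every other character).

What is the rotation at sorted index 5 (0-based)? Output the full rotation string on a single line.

Answer: mmnm$mmN

Derivation:
All 8 rotations (rotation i = S[i:]+S[:i]):
  rot[0] = mmNmmnm$
  rot[1] = mNmmnm$m
  rot[2] = Nmmnm$mm
  rot[3] = mmnm$mmN
  rot[4] = mnm$mmNm
  rot[5] = nm$mmNmm
  rot[6] = m$mmNmmn
  rot[7] = $mmNmmnm
Sorted (with $ < everything):
  sorted[0] = $mmNmmnm
  sorted[1] = Nmmnm$mm
  sorted[2] = m$mmNmmn
  sorted[3] = mNmmnm$m
  sorted[4] = mmNmmnm$
  sorted[5] = mmnm$mmN
  sorted[6] = mnm$mmNm
  sorted[7] = nm$mmNmm
sorted[5] = mmnm$mmN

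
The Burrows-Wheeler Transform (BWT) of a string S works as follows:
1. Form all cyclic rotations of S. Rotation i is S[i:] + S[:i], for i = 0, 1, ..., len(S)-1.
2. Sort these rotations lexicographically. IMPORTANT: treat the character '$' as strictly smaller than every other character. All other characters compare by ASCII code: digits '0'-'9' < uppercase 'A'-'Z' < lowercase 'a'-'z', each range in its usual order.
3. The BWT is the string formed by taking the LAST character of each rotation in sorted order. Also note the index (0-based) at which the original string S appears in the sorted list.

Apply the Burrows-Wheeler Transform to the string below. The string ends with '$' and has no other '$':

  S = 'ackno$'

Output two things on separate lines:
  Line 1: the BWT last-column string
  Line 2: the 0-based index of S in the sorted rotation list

Answer: o$ackn
1

Derivation:
All 6 rotations (rotation i = S[i:]+S[:i]):
  rot[0] = ackno$
  rot[1] = ckno$a
  rot[2] = kno$ac
  rot[3] = no$ack
  rot[4] = o$ackn
  rot[5] = $ackno
Sorted (with $ < everything):
  sorted[0] = $ackno  (last char: 'o')
  sorted[1] = ackno$  (last char: '$')
  sorted[2] = ckno$a  (last char: 'a')
  sorted[3] = kno$ac  (last char: 'c')
  sorted[4] = no$ack  (last char: 'k')
  sorted[5] = o$ackn  (last char: 'n')
Last column: o$ackn
Original string S is at sorted index 1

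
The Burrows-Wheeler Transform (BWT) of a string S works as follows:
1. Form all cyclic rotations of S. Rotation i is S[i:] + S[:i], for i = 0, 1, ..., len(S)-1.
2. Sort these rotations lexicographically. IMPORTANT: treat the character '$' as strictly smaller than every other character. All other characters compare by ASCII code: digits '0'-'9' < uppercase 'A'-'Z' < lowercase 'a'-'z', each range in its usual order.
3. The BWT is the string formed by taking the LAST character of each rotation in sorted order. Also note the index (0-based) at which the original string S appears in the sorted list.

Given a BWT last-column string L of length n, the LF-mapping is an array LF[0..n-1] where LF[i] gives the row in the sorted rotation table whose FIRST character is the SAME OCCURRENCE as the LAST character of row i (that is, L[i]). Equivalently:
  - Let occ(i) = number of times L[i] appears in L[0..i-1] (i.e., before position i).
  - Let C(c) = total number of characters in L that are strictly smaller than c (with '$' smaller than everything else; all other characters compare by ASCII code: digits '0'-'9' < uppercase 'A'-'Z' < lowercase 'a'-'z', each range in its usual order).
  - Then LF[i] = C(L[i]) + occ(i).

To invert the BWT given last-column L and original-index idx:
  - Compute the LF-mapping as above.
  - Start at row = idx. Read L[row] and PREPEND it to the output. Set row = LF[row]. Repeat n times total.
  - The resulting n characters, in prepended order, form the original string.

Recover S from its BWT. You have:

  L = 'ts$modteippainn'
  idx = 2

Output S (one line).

Answer: disappointment$

Derivation:
LF mapping: 13 12 0 6 9 2 14 3 4 10 11 1 5 7 8
Walk LF starting at row 2, prepending L[row]:
  step 1: row=2, L[2]='$', prepend. Next row=LF[2]=0
  step 2: row=0, L[0]='t', prepend. Next row=LF[0]=13
  step 3: row=13, L[13]='n', prepend. Next row=LF[13]=7
  step 4: row=7, L[7]='e', prepend. Next row=LF[7]=3
  step 5: row=3, L[3]='m', prepend. Next row=LF[3]=6
  step 6: row=6, L[6]='t', prepend. Next row=LF[6]=14
  step 7: row=14, L[14]='n', prepend. Next row=LF[14]=8
  step 8: row=8, L[8]='i', prepend. Next row=LF[8]=4
  step 9: row=4, L[4]='o', prepend. Next row=LF[4]=9
  step 10: row=9, L[9]='p', prepend. Next row=LF[9]=10
  step 11: row=10, L[10]='p', prepend. Next row=LF[10]=11
  step 12: row=11, L[11]='a', prepend. Next row=LF[11]=1
  step 13: row=1, L[1]='s', prepend. Next row=LF[1]=12
  step 14: row=12, L[12]='i', prepend. Next row=LF[12]=5
  step 15: row=5, L[5]='d', prepend. Next row=LF[5]=2
Reversed output: disappointment$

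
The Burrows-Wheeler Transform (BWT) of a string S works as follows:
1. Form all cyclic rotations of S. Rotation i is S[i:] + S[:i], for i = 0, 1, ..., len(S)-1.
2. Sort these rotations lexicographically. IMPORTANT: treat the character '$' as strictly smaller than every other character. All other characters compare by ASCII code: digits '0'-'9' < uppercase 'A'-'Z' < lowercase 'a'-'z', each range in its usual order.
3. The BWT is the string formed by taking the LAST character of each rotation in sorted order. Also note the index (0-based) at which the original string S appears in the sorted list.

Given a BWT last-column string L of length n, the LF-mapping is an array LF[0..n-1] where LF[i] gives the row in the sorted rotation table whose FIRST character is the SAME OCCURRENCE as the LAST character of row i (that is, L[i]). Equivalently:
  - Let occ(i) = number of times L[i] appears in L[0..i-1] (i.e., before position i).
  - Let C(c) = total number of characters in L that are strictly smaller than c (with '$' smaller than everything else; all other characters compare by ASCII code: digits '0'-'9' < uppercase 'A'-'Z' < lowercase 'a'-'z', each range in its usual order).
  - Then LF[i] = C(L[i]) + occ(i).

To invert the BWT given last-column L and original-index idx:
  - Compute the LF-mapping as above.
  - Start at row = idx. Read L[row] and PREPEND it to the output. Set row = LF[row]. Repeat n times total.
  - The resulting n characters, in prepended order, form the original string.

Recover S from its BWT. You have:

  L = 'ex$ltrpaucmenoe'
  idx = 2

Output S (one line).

LF mapping: 3 14 0 6 12 11 10 1 13 2 7 4 8 9 5
Walk LF starting at row 2, prepending L[row]:
  step 1: row=2, L[2]='$', prepend. Next row=LF[2]=0
  step 2: row=0, L[0]='e', prepend. Next row=LF[0]=3
  step 3: row=3, L[3]='l', prepend. Next row=LF[3]=6
  step 4: row=6, L[6]='p', prepend. Next row=LF[6]=10
  step 5: row=10, L[10]='m', prepend. Next row=LF[10]=7
  step 6: row=7, L[7]='a', prepend. Next row=LF[7]=1
  step 7: row=1, L[1]='x', prepend. Next row=LF[1]=14
  step 8: row=14, L[14]='e', prepend. Next row=LF[14]=5
  step 9: row=5, L[5]='r', prepend. Next row=LF[5]=11
  step 10: row=11, L[11]='e', prepend. Next row=LF[11]=4
  step 11: row=4, L[4]='t', prepend. Next row=LF[4]=12
  step 12: row=12, L[12]='n', prepend. Next row=LF[12]=8
  step 13: row=8, L[8]='u', prepend. Next row=LF[8]=13
  step 14: row=13, L[13]='o', prepend. Next row=LF[13]=9
  step 15: row=9, L[9]='c', prepend. Next row=LF[9]=2
Reversed output: counterexample$

Answer: counterexample$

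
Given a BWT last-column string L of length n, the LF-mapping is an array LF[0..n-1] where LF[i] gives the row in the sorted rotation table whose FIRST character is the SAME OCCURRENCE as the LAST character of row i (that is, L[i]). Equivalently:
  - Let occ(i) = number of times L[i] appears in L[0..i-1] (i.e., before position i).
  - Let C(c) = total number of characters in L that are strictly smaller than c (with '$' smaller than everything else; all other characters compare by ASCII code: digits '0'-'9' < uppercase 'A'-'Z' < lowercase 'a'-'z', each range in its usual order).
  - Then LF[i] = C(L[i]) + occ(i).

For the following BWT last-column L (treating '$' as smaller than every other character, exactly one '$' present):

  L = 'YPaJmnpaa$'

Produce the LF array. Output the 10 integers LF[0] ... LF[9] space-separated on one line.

Char counts: '$':1, 'J':1, 'P':1, 'Y':1, 'a':3, 'm':1, 'n':1, 'p':1
C (first-col start): C('$')=0, C('J')=1, C('P')=2, C('Y')=3, C('a')=4, C('m')=7, C('n')=8, C('p')=9
L[0]='Y': occ=0, LF[0]=C('Y')+0=3+0=3
L[1]='P': occ=0, LF[1]=C('P')+0=2+0=2
L[2]='a': occ=0, LF[2]=C('a')+0=4+0=4
L[3]='J': occ=0, LF[3]=C('J')+0=1+0=1
L[4]='m': occ=0, LF[4]=C('m')+0=7+0=7
L[5]='n': occ=0, LF[5]=C('n')+0=8+0=8
L[6]='p': occ=0, LF[6]=C('p')+0=9+0=9
L[7]='a': occ=1, LF[7]=C('a')+1=4+1=5
L[8]='a': occ=2, LF[8]=C('a')+2=4+2=6
L[9]='$': occ=0, LF[9]=C('$')+0=0+0=0

Answer: 3 2 4 1 7 8 9 5 6 0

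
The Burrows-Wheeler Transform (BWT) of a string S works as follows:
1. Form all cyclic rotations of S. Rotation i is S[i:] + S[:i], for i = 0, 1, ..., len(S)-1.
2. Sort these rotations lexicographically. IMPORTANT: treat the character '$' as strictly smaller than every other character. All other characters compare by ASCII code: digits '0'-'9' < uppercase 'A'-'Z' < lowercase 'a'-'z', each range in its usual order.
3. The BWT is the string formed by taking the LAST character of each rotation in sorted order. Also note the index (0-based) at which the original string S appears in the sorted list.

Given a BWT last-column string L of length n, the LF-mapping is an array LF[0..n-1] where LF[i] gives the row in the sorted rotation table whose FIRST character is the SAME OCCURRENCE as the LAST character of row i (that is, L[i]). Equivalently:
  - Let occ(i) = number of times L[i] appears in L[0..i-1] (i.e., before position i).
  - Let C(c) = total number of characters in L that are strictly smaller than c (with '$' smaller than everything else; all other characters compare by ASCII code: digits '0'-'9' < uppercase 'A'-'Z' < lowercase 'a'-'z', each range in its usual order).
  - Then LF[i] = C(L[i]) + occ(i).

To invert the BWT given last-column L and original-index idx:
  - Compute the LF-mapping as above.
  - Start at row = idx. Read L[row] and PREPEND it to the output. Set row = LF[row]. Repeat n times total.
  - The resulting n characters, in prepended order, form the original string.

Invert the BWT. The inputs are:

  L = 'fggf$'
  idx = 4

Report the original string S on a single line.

LF mapping: 1 3 4 2 0
Walk LF starting at row 4, prepending L[row]:
  step 1: row=4, L[4]='$', prepend. Next row=LF[4]=0
  step 2: row=0, L[0]='f', prepend. Next row=LF[0]=1
  step 3: row=1, L[1]='g', prepend. Next row=LF[1]=3
  step 4: row=3, L[3]='f', prepend. Next row=LF[3]=2
  step 5: row=2, L[2]='g', prepend. Next row=LF[2]=4
Reversed output: gfgf$

Answer: gfgf$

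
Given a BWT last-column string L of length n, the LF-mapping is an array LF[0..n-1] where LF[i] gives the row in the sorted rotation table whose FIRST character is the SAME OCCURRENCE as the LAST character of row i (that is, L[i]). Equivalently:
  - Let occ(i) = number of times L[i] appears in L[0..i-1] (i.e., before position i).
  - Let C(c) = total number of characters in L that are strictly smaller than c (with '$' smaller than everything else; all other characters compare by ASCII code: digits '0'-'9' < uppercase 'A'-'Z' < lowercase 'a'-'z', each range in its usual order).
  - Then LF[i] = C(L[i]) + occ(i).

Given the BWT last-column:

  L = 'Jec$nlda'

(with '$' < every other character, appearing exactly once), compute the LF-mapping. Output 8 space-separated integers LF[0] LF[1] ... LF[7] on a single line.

Char counts: '$':1, 'J':1, 'a':1, 'c':1, 'd':1, 'e':1, 'l':1, 'n':1
C (first-col start): C('$')=0, C('J')=1, C('a')=2, C('c')=3, C('d')=4, C('e')=5, C('l')=6, C('n')=7
L[0]='J': occ=0, LF[0]=C('J')+0=1+0=1
L[1]='e': occ=0, LF[1]=C('e')+0=5+0=5
L[2]='c': occ=0, LF[2]=C('c')+0=3+0=3
L[3]='$': occ=0, LF[3]=C('$')+0=0+0=0
L[4]='n': occ=0, LF[4]=C('n')+0=7+0=7
L[5]='l': occ=0, LF[5]=C('l')+0=6+0=6
L[6]='d': occ=0, LF[6]=C('d')+0=4+0=4
L[7]='a': occ=0, LF[7]=C('a')+0=2+0=2

Answer: 1 5 3 0 7 6 4 2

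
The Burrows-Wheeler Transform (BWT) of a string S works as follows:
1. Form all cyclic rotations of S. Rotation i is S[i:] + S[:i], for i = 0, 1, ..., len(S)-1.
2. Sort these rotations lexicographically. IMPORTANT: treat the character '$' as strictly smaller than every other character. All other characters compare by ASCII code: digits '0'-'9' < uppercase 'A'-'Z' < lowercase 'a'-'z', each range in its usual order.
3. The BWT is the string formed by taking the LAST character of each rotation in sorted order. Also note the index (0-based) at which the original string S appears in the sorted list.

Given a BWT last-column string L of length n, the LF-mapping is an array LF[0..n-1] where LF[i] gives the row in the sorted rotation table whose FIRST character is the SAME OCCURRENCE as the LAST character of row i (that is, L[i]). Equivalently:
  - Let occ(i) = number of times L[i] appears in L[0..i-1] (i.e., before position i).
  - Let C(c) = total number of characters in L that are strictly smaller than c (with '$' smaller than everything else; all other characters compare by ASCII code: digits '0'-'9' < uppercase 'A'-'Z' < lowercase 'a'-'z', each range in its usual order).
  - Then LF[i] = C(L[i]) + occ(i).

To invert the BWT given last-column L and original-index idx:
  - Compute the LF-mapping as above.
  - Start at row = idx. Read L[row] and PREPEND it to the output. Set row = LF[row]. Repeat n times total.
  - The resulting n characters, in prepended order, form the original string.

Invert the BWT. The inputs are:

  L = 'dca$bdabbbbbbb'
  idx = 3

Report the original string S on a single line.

LF mapping: 12 11 1 0 3 13 2 4 5 6 7 8 9 10
Walk LF starting at row 3, prepending L[row]:
  step 1: row=3, L[3]='$', prepend. Next row=LF[3]=0
  step 2: row=0, L[0]='d', prepend. Next row=LF[0]=12
  step 3: row=12, L[12]='b', prepend. Next row=LF[12]=9
  step 4: row=9, L[9]='b', prepend. Next row=LF[9]=6
  step 5: row=6, L[6]='a', prepend. Next row=LF[6]=2
  step 6: row=2, L[2]='a', prepend. Next row=LF[2]=1
  step 7: row=1, L[1]='c', prepend. Next row=LF[1]=11
  step 8: row=11, L[11]='b', prepend. Next row=LF[11]=8
  step 9: row=8, L[8]='b', prepend. Next row=LF[8]=5
  step 10: row=5, L[5]='d', prepend. Next row=LF[5]=13
  step 11: row=13, L[13]='b', prepend. Next row=LF[13]=10
  step 12: row=10, L[10]='b', prepend. Next row=LF[10]=7
  step 13: row=7, L[7]='b', prepend. Next row=LF[7]=4
  step 14: row=4, L[4]='b', prepend. Next row=LF[4]=3
Reversed output: bbbbdbbcaabbd$

Answer: bbbbdbbcaabbd$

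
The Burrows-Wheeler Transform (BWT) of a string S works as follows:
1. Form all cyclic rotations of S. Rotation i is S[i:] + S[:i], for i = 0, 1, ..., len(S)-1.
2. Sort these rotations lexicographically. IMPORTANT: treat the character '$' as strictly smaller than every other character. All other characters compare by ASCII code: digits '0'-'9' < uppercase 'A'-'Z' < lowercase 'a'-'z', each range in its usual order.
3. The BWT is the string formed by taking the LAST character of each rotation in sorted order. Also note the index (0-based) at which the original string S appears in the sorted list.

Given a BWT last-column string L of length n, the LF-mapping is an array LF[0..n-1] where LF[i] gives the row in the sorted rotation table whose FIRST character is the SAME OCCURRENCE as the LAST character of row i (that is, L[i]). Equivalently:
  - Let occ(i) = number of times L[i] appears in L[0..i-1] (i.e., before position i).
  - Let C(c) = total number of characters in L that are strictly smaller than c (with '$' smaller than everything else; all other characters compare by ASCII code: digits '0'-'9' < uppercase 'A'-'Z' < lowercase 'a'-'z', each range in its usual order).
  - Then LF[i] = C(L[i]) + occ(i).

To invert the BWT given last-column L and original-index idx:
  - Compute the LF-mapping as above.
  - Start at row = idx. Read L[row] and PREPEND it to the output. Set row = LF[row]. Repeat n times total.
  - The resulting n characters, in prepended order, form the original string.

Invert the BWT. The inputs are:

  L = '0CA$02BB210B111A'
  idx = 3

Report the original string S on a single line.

Answer: 0A01221B1B1BAC0$

Derivation:
LF mapping: 1 15 10 0 2 8 12 13 9 4 3 14 5 6 7 11
Walk LF starting at row 3, prepending L[row]:
  step 1: row=3, L[3]='$', prepend. Next row=LF[3]=0
  step 2: row=0, L[0]='0', prepend. Next row=LF[0]=1
  step 3: row=1, L[1]='C', prepend. Next row=LF[1]=15
  step 4: row=15, L[15]='A', prepend. Next row=LF[15]=11
  step 5: row=11, L[11]='B', prepend. Next row=LF[11]=14
  step 6: row=14, L[14]='1', prepend. Next row=LF[14]=7
  step 7: row=7, L[7]='B', prepend. Next row=LF[7]=13
  step 8: row=13, L[13]='1', prepend. Next row=LF[13]=6
  step 9: row=6, L[6]='B', prepend. Next row=LF[6]=12
  step 10: row=12, L[12]='1', prepend. Next row=LF[12]=5
  step 11: row=5, L[5]='2', prepend. Next row=LF[5]=8
  step 12: row=8, L[8]='2', prepend. Next row=LF[8]=9
  step 13: row=9, L[9]='1', prepend. Next row=LF[9]=4
  step 14: row=4, L[4]='0', prepend. Next row=LF[4]=2
  step 15: row=2, L[2]='A', prepend. Next row=LF[2]=10
  step 16: row=10, L[10]='0', prepend. Next row=LF[10]=3
Reversed output: 0A01221B1B1BAC0$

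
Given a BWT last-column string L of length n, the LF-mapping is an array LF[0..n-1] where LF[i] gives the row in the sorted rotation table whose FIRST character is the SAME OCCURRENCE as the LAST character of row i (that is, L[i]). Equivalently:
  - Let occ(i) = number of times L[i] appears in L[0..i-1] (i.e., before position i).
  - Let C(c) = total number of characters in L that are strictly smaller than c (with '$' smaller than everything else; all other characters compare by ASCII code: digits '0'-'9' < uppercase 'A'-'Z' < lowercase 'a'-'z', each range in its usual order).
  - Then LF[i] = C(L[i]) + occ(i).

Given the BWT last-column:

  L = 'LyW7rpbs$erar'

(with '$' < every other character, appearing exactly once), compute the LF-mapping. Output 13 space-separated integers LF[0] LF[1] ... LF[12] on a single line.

Char counts: '$':1, '7':1, 'L':1, 'W':1, 'a':1, 'b':1, 'e':1, 'p':1, 'r':3, 's':1, 'y':1
C (first-col start): C('$')=0, C('7')=1, C('L')=2, C('W')=3, C('a')=4, C('b')=5, C('e')=6, C('p')=7, C('r')=8, C('s')=11, C('y')=12
L[0]='L': occ=0, LF[0]=C('L')+0=2+0=2
L[1]='y': occ=0, LF[1]=C('y')+0=12+0=12
L[2]='W': occ=0, LF[2]=C('W')+0=3+0=3
L[3]='7': occ=0, LF[3]=C('7')+0=1+0=1
L[4]='r': occ=0, LF[4]=C('r')+0=8+0=8
L[5]='p': occ=0, LF[5]=C('p')+0=7+0=7
L[6]='b': occ=0, LF[6]=C('b')+0=5+0=5
L[7]='s': occ=0, LF[7]=C('s')+0=11+0=11
L[8]='$': occ=0, LF[8]=C('$')+0=0+0=0
L[9]='e': occ=0, LF[9]=C('e')+0=6+0=6
L[10]='r': occ=1, LF[10]=C('r')+1=8+1=9
L[11]='a': occ=0, LF[11]=C('a')+0=4+0=4
L[12]='r': occ=2, LF[12]=C('r')+2=8+2=10

Answer: 2 12 3 1 8 7 5 11 0 6 9 4 10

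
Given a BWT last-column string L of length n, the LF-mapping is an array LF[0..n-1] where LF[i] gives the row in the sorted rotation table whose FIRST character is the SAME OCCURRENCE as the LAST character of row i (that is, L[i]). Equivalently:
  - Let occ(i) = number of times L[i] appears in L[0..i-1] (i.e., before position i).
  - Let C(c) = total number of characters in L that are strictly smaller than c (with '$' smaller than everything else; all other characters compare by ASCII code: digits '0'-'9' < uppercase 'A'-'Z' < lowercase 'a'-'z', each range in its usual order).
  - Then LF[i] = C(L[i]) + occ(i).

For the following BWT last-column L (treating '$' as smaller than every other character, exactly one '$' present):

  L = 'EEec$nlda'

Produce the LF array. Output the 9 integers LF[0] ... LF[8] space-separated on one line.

Answer: 1 2 6 4 0 8 7 5 3

Derivation:
Char counts: '$':1, 'E':2, 'a':1, 'c':1, 'd':1, 'e':1, 'l':1, 'n':1
C (first-col start): C('$')=0, C('E')=1, C('a')=3, C('c')=4, C('d')=5, C('e')=6, C('l')=7, C('n')=8
L[0]='E': occ=0, LF[0]=C('E')+0=1+0=1
L[1]='E': occ=1, LF[1]=C('E')+1=1+1=2
L[2]='e': occ=0, LF[2]=C('e')+0=6+0=6
L[3]='c': occ=0, LF[3]=C('c')+0=4+0=4
L[4]='$': occ=0, LF[4]=C('$')+0=0+0=0
L[5]='n': occ=0, LF[5]=C('n')+0=8+0=8
L[6]='l': occ=0, LF[6]=C('l')+0=7+0=7
L[7]='d': occ=0, LF[7]=C('d')+0=5+0=5
L[8]='a': occ=0, LF[8]=C('a')+0=3+0=3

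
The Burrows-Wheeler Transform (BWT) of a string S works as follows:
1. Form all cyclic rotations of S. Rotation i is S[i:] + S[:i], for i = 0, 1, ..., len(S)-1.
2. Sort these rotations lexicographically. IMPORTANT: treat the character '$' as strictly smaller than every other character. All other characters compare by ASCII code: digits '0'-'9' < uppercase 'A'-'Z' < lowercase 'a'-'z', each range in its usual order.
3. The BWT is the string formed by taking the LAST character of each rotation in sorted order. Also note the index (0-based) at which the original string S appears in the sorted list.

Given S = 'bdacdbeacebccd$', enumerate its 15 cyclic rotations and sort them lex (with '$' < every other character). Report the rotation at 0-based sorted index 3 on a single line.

Answer: bccd$bdacdbeace

Derivation:
All 15 rotations (rotation i = S[i:]+S[:i]):
  rot[0] = bdacdbeacebccd$
  rot[1] = dacdbeacebccd$b
  rot[2] = acdbeacebccd$bd
  rot[3] = cdbeacebccd$bda
  rot[4] = dbeacebccd$bdac
  rot[5] = beacebccd$bdacd
  rot[6] = eacebccd$bdacdb
  rot[7] = acebccd$bdacdbe
  rot[8] = cebccd$bdacdbea
  rot[9] = ebccd$bdacdbeac
  rot[10] = bccd$bdacdbeace
  rot[11] = ccd$bdacdbeaceb
  rot[12] = cd$bdacdbeacebc
  rot[13] = d$bdacdbeacebcc
  rot[14] = $bdacdbeacebccd
Sorted (with $ < everything):
  sorted[0] = $bdacdbeacebccd
  sorted[1] = acdbeacebccd$bd
  sorted[2] = acebccd$bdacdbe
  sorted[3] = bccd$bdacdbeace
  sorted[4] = bdacdbeacebccd$
  sorted[5] = beacebccd$bdacd
  sorted[6] = ccd$bdacdbeaceb
  sorted[7] = cd$bdacdbeacebc
  sorted[8] = cdbeacebccd$bda
  sorted[9] = cebccd$bdacdbea
  sorted[10] = d$bdacdbeacebcc
  sorted[11] = dacdbeacebccd$b
  sorted[12] = dbeacebccd$bdac
  sorted[13] = eacebccd$bdacdb
  sorted[14] = ebccd$bdacdbeac
sorted[3] = bccd$bdacdbeace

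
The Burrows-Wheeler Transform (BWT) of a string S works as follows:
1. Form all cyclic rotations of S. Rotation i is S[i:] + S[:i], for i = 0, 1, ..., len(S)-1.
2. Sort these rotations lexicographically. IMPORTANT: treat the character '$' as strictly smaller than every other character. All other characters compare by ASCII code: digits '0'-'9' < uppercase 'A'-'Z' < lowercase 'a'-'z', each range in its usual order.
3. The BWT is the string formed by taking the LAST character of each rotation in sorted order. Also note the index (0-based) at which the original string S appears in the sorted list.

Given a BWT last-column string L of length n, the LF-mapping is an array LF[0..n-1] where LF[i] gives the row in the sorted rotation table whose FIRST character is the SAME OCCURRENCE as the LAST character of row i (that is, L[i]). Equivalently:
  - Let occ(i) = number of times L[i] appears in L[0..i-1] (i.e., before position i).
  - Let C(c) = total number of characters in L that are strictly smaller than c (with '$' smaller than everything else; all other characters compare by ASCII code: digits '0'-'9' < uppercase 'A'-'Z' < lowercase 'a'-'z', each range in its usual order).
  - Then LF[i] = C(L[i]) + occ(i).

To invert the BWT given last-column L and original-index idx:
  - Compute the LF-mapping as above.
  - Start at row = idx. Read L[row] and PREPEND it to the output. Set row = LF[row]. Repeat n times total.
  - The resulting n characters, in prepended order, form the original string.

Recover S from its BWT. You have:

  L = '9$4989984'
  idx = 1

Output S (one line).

Answer: 44998899$

Derivation:
LF mapping: 5 0 1 6 3 7 8 4 2
Walk LF starting at row 1, prepending L[row]:
  step 1: row=1, L[1]='$', prepend. Next row=LF[1]=0
  step 2: row=0, L[0]='9', prepend. Next row=LF[0]=5
  step 3: row=5, L[5]='9', prepend. Next row=LF[5]=7
  step 4: row=7, L[7]='8', prepend. Next row=LF[7]=4
  step 5: row=4, L[4]='8', prepend. Next row=LF[4]=3
  step 6: row=3, L[3]='9', prepend. Next row=LF[3]=6
  step 7: row=6, L[6]='9', prepend. Next row=LF[6]=8
  step 8: row=8, L[8]='4', prepend. Next row=LF[8]=2
  step 9: row=2, L[2]='4', prepend. Next row=LF[2]=1
Reversed output: 44998899$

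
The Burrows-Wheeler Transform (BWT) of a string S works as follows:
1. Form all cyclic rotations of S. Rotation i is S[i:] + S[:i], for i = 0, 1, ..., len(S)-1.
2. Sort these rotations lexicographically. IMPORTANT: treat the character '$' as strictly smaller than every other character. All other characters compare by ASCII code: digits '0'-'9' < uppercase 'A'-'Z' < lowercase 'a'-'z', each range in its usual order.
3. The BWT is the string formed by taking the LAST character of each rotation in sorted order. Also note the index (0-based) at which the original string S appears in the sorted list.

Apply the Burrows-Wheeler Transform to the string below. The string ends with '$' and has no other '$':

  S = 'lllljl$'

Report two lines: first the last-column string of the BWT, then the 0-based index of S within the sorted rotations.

Answer: lljlll$
6

Derivation:
All 7 rotations (rotation i = S[i:]+S[:i]):
  rot[0] = lllljl$
  rot[1] = llljl$l
  rot[2] = lljl$ll
  rot[3] = ljl$lll
  rot[4] = jl$llll
  rot[5] = l$llllj
  rot[6] = $lllljl
Sorted (with $ < everything):
  sorted[0] = $lllljl  (last char: 'l')
  sorted[1] = jl$llll  (last char: 'l')
  sorted[2] = l$llllj  (last char: 'j')
  sorted[3] = ljl$lll  (last char: 'l')
  sorted[4] = lljl$ll  (last char: 'l')
  sorted[5] = llljl$l  (last char: 'l')
  sorted[6] = lllljl$  (last char: '$')
Last column: lljlll$
Original string S is at sorted index 6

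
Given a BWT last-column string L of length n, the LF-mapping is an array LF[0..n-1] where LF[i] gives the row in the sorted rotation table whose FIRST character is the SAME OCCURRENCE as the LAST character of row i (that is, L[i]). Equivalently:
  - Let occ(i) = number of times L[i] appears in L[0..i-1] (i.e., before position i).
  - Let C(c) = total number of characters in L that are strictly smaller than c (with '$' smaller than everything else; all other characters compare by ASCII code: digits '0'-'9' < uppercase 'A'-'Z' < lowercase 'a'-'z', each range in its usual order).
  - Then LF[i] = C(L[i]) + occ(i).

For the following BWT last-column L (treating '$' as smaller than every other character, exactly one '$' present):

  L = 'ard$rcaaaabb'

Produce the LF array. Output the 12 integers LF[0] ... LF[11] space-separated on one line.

Answer: 1 10 9 0 11 8 2 3 4 5 6 7

Derivation:
Char counts: '$':1, 'a':5, 'b':2, 'c':1, 'd':1, 'r':2
C (first-col start): C('$')=0, C('a')=1, C('b')=6, C('c')=8, C('d')=9, C('r')=10
L[0]='a': occ=0, LF[0]=C('a')+0=1+0=1
L[1]='r': occ=0, LF[1]=C('r')+0=10+0=10
L[2]='d': occ=0, LF[2]=C('d')+0=9+0=9
L[3]='$': occ=0, LF[3]=C('$')+0=0+0=0
L[4]='r': occ=1, LF[4]=C('r')+1=10+1=11
L[5]='c': occ=0, LF[5]=C('c')+0=8+0=8
L[6]='a': occ=1, LF[6]=C('a')+1=1+1=2
L[7]='a': occ=2, LF[7]=C('a')+2=1+2=3
L[8]='a': occ=3, LF[8]=C('a')+3=1+3=4
L[9]='a': occ=4, LF[9]=C('a')+4=1+4=5
L[10]='b': occ=0, LF[10]=C('b')+0=6+0=6
L[11]='b': occ=1, LF[11]=C('b')+1=6+1=7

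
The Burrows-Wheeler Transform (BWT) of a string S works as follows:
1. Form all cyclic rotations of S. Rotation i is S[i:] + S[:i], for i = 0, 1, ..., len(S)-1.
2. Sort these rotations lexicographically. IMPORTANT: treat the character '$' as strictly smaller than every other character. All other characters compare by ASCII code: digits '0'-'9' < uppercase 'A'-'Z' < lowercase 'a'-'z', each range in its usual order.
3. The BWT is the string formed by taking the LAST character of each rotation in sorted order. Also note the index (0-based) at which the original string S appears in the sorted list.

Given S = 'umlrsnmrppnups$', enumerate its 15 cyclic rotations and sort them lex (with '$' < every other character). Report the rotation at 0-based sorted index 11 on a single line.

All 15 rotations (rotation i = S[i:]+S[:i]):
  rot[0] = umlrsnmrppnups$
  rot[1] = mlrsnmrppnups$u
  rot[2] = lrsnmrppnups$um
  rot[3] = rsnmrppnups$uml
  rot[4] = snmrppnups$umlr
  rot[5] = nmrppnups$umlrs
  rot[6] = mrppnups$umlrsn
  rot[7] = rppnups$umlrsnm
  rot[8] = ppnups$umlrsnmr
  rot[9] = pnups$umlrsnmrp
  rot[10] = nups$umlrsnmrpp
  rot[11] = ups$umlrsnmrppn
  rot[12] = ps$umlrsnmrppnu
  rot[13] = s$umlrsnmrppnup
  rot[14] = $umlrsnmrppnups
Sorted (with $ < everything):
  sorted[0] = $umlrsnmrppnups
  sorted[1] = lrsnmrppnups$um
  sorted[2] = mlrsnmrppnups$u
  sorted[3] = mrppnups$umlrsn
  sorted[4] = nmrppnups$umlrs
  sorted[5] = nups$umlrsnmrpp
  sorted[6] = pnups$umlrsnmrp
  sorted[7] = ppnups$umlrsnmr
  sorted[8] = ps$umlrsnmrppnu
  sorted[9] = rppnups$umlrsnm
  sorted[10] = rsnmrppnups$uml
  sorted[11] = s$umlrsnmrppnup
  sorted[12] = snmrppnups$umlr
  sorted[13] = umlrsnmrppnups$
  sorted[14] = ups$umlrsnmrppn
sorted[11] = s$umlrsnmrppnup

Answer: s$umlrsnmrppnup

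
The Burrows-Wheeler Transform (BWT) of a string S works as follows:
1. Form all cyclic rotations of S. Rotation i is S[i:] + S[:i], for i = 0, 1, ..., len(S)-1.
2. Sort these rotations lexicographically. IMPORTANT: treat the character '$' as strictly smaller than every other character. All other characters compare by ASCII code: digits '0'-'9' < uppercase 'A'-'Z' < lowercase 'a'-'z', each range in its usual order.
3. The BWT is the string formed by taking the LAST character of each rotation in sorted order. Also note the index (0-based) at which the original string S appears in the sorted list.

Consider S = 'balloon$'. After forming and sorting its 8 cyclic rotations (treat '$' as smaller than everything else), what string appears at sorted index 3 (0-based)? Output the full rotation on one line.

Answer: lloon$ba

Derivation:
All 8 rotations (rotation i = S[i:]+S[:i]):
  rot[0] = balloon$
  rot[1] = alloon$b
  rot[2] = lloon$ba
  rot[3] = loon$bal
  rot[4] = oon$ball
  rot[5] = on$ballo
  rot[6] = n$balloo
  rot[7] = $balloon
Sorted (with $ < everything):
  sorted[0] = $balloon
  sorted[1] = alloon$b
  sorted[2] = balloon$
  sorted[3] = lloon$ba
  sorted[4] = loon$bal
  sorted[5] = n$balloo
  sorted[6] = on$ballo
  sorted[7] = oon$ball
sorted[3] = lloon$ba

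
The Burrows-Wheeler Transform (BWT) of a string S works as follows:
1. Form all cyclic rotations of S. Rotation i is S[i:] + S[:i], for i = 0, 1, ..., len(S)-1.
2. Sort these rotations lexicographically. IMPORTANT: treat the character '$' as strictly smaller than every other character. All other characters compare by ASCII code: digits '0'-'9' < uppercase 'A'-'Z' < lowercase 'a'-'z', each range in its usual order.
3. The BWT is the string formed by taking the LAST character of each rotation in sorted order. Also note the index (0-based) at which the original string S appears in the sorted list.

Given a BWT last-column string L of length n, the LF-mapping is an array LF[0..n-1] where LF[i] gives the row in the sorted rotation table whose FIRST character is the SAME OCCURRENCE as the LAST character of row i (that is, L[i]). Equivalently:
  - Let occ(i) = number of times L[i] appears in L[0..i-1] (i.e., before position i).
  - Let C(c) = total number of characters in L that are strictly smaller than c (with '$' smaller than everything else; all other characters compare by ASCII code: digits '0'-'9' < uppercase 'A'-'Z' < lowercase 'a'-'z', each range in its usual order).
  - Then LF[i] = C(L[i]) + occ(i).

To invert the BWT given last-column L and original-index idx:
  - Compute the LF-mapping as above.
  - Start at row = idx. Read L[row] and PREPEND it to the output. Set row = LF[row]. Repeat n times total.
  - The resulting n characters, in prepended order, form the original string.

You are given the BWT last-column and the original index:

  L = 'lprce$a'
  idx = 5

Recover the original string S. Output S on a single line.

Answer: parcel$

Derivation:
LF mapping: 4 5 6 2 3 0 1
Walk LF starting at row 5, prepending L[row]:
  step 1: row=5, L[5]='$', prepend. Next row=LF[5]=0
  step 2: row=0, L[0]='l', prepend. Next row=LF[0]=4
  step 3: row=4, L[4]='e', prepend. Next row=LF[4]=3
  step 4: row=3, L[3]='c', prepend. Next row=LF[3]=2
  step 5: row=2, L[2]='r', prepend. Next row=LF[2]=6
  step 6: row=6, L[6]='a', prepend. Next row=LF[6]=1
  step 7: row=1, L[1]='p', prepend. Next row=LF[1]=5
Reversed output: parcel$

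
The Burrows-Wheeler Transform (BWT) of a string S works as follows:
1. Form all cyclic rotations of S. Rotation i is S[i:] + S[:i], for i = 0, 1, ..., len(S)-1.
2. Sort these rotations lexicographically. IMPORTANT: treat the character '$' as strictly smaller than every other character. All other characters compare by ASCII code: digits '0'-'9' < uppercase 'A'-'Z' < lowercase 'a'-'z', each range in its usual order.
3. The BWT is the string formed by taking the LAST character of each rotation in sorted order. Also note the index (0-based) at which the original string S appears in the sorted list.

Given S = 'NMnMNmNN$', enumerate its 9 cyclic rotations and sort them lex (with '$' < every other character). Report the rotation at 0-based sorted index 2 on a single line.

Answer: MnMNmNN$N

Derivation:
All 9 rotations (rotation i = S[i:]+S[:i]):
  rot[0] = NMnMNmNN$
  rot[1] = MnMNmNN$N
  rot[2] = nMNmNN$NM
  rot[3] = MNmNN$NMn
  rot[4] = NmNN$NMnM
  rot[5] = mNN$NMnMN
  rot[6] = NN$NMnMNm
  rot[7] = N$NMnMNmN
  rot[8] = $NMnMNmNN
Sorted (with $ < everything):
  sorted[0] = $NMnMNmNN
  sorted[1] = MNmNN$NMn
  sorted[2] = MnMNmNN$N
  sorted[3] = N$NMnMNmN
  sorted[4] = NMnMNmNN$
  sorted[5] = NN$NMnMNm
  sorted[6] = NmNN$NMnM
  sorted[7] = mNN$NMnMN
  sorted[8] = nMNmNN$NM
sorted[2] = MnMNmNN$N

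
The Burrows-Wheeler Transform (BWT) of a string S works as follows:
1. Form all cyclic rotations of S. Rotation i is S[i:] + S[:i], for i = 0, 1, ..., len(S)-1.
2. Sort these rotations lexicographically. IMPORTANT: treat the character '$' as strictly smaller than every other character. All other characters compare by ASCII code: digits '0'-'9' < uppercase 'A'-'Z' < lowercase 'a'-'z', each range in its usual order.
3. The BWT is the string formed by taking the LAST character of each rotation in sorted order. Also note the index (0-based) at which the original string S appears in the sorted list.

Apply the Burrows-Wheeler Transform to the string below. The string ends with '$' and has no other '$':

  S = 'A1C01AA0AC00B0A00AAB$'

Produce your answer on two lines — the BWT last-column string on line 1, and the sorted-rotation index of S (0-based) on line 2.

All 21 rotations (rotation i = S[i:]+S[:i]):
  rot[0] = A1C01AA0AC00B0A00AAB$
  rot[1] = 1C01AA0AC00B0A00AAB$A
  rot[2] = C01AA0AC00B0A00AAB$A1
  rot[3] = 01AA0AC00B0A00AAB$A1C
  rot[4] = 1AA0AC00B0A00AAB$A1C0
  rot[5] = AA0AC00B0A00AAB$A1C01
  rot[6] = A0AC00B0A00AAB$A1C01A
  rot[7] = 0AC00B0A00AAB$A1C01AA
  rot[8] = AC00B0A00AAB$A1C01AA0
  rot[9] = C00B0A00AAB$A1C01AA0A
  rot[10] = 00B0A00AAB$A1C01AA0AC
  rot[11] = 0B0A00AAB$A1C01AA0AC0
  rot[12] = B0A00AAB$A1C01AA0AC00
  rot[13] = 0A00AAB$A1C01AA0AC00B
  rot[14] = A00AAB$A1C01AA0AC00B0
  rot[15] = 00AAB$A1C01AA0AC00B0A
  rot[16] = 0AAB$A1C01AA0AC00B0A0
  rot[17] = AAB$A1C01AA0AC00B0A00
  rot[18] = AB$A1C01AA0AC00B0A00A
  rot[19] = B$A1C01AA0AC00B0A00AA
  rot[20] = $A1C01AA0AC00B0A00AAB
Sorted (with $ < everything):
  sorted[0] = $A1C01AA0AC00B0A00AAB  (last char: 'B')
  sorted[1] = 00AAB$A1C01AA0AC00B0A  (last char: 'A')
  sorted[2] = 00B0A00AAB$A1C01AA0AC  (last char: 'C')
  sorted[3] = 01AA0AC00B0A00AAB$A1C  (last char: 'C')
  sorted[4] = 0A00AAB$A1C01AA0AC00B  (last char: 'B')
  sorted[5] = 0AAB$A1C01AA0AC00B0A0  (last char: '0')
  sorted[6] = 0AC00B0A00AAB$A1C01AA  (last char: 'A')
  sorted[7] = 0B0A00AAB$A1C01AA0AC0  (last char: '0')
  sorted[8] = 1AA0AC00B0A00AAB$A1C0  (last char: '0')
  sorted[9] = 1C01AA0AC00B0A00AAB$A  (last char: 'A')
  sorted[10] = A00AAB$A1C01AA0AC00B0  (last char: '0')
  sorted[11] = A0AC00B0A00AAB$A1C01A  (last char: 'A')
  sorted[12] = A1C01AA0AC00B0A00AAB$  (last char: '$')
  sorted[13] = AA0AC00B0A00AAB$A1C01  (last char: '1')
  sorted[14] = AAB$A1C01AA0AC00B0A00  (last char: '0')
  sorted[15] = AB$A1C01AA0AC00B0A00A  (last char: 'A')
  sorted[16] = AC00B0A00AAB$A1C01AA0  (last char: '0')
  sorted[17] = B$A1C01AA0AC00B0A00AA  (last char: 'A')
  sorted[18] = B0A00AAB$A1C01AA0AC00  (last char: '0')
  sorted[19] = C00B0A00AAB$A1C01AA0A  (last char: 'A')
  sorted[20] = C01AA0AC00B0A00AAB$A1  (last char: '1')
Last column: BACCB0A00A0A$10A0A0A1
Original string S is at sorted index 12

Answer: BACCB0A00A0A$10A0A0A1
12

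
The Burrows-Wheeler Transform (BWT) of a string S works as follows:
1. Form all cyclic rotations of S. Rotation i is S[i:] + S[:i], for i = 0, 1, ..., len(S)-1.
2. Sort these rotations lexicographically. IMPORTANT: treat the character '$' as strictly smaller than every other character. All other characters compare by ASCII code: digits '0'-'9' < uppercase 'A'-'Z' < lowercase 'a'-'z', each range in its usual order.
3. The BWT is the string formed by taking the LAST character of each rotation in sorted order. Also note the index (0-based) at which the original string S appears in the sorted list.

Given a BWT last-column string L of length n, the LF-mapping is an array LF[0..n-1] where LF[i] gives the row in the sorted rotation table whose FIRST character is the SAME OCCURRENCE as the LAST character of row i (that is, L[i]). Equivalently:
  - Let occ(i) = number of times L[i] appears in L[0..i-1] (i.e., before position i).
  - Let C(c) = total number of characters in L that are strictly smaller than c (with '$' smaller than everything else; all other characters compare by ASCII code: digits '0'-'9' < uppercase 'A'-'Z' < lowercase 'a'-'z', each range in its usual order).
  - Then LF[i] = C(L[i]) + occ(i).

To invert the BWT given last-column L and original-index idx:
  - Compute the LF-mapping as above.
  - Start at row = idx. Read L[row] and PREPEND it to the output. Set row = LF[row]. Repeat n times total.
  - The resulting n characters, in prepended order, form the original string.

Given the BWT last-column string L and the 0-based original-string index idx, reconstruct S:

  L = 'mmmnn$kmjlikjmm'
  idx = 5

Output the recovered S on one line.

LF mapping: 7 8 9 13 14 0 4 10 2 6 1 5 3 11 12
Walk LF starting at row 5, prepending L[row]:
  step 1: row=5, L[5]='$', prepend. Next row=LF[5]=0
  step 2: row=0, L[0]='m', prepend. Next row=LF[0]=7
  step 3: row=7, L[7]='m', prepend. Next row=LF[7]=10
  step 4: row=10, L[10]='i', prepend. Next row=LF[10]=1
  step 5: row=1, L[1]='m', prepend. Next row=LF[1]=8
  step 6: row=8, L[8]='j', prepend. Next row=LF[8]=2
  step 7: row=2, L[2]='m', prepend. Next row=LF[2]=9
  step 8: row=9, L[9]='l', prepend. Next row=LF[9]=6
  step 9: row=6, L[6]='k', prepend. Next row=LF[6]=4
  step 10: row=4, L[4]='n', prepend. Next row=LF[4]=14
  step 11: row=14, L[14]='m', prepend. Next row=LF[14]=12
  step 12: row=12, L[12]='j', prepend. Next row=LF[12]=3
  step 13: row=3, L[3]='n', prepend. Next row=LF[3]=13
  step 14: row=13, L[13]='m', prepend. Next row=LF[13]=11
  step 15: row=11, L[11]='k', prepend. Next row=LF[11]=5
Reversed output: kmnjmnklmjmimm$

Answer: kmnjmnklmjmimm$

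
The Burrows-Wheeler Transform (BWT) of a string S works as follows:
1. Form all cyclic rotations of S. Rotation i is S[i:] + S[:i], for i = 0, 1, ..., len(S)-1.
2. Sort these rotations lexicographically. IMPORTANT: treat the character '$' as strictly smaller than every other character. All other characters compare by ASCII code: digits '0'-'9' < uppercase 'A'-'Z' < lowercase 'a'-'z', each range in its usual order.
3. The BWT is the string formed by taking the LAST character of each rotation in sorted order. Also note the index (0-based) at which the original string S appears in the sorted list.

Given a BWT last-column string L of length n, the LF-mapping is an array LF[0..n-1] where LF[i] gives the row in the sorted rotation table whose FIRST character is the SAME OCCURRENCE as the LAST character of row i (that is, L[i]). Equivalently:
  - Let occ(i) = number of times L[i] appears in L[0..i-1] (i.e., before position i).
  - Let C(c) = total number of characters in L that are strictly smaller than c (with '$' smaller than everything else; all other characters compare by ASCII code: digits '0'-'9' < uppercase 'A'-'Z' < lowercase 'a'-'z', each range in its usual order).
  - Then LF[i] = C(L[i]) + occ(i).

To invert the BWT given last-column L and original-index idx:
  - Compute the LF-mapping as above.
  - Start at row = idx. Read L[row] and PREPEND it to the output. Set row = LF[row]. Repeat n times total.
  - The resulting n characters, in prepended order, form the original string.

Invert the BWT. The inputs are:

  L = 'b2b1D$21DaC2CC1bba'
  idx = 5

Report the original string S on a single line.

LF mapping: 14 4 15 1 10 0 5 2 11 12 7 6 8 9 3 16 17 13
Walk LF starting at row 5, prepending L[row]:
  step 1: row=5, L[5]='$', prepend. Next row=LF[5]=0
  step 2: row=0, L[0]='b', prepend. Next row=LF[0]=14
  step 3: row=14, L[14]='1', prepend. Next row=LF[14]=3
  step 4: row=3, L[3]='1', prepend. Next row=LF[3]=1
  step 5: row=1, L[1]='2', prepend. Next row=LF[1]=4
  step 6: row=4, L[4]='D', prepend. Next row=LF[4]=10
  step 7: row=10, L[10]='C', prepend. Next row=LF[10]=7
  step 8: row=7, L[7]='1', prepend. Next row=LF[7]=2
  step 9: row=2, L[2]='b', prepend. Next row=LF[2]=15
  step 10: row=15, L[15]='b', prepend. Next row=LF[15]=16
  step 11: row=16, L[16]='b', prepend. Next row=LF[16]=17
  step 12: row=17, L[17]='a', prepend. Next row=LF[17]=13
  step 13: row=13, L[13]='C', prepend. Next row=LF[13]=9
  step 14: row=9, L[9]='a', prepend. Next row=LF[9]=12
  step 15: row=12, L[12]='C', prepend. Next row=LF[12]=8
  step 16: row=8, L[8]='D', prepend. Next row=LF[8]=11
  step 17: row=11, L[11]='2', prepend. Next row=LF[11]=6
  step 18: row=6, L[6]='2', prepend. Next row=LF[6]=5
Reversed output: 22DCaCabbb1CD211b$

Answer: 22DCaCabbb1CD211b$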